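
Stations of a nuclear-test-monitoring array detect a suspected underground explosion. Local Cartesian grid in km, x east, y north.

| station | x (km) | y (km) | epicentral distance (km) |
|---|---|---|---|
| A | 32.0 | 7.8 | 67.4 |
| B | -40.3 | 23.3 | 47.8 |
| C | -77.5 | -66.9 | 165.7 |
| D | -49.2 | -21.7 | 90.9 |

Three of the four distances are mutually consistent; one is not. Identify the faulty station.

C

Solve using three stations at a time. Using A, B, D (subtract circle equations pairwise → linear system) gives (x, y) ≈ (-10.2, 60.4).
Distances from that point to each station vs reported:
  A: calculated 67.4 vs reported 67.4 → residual 0.0 km
  B: calculated 47.8 vs reported 47.8 → residual 0.0 km
  C: calculated 144.0 vs reported 165.7 → residual 21.7 km
  D: calculated 90.9 vs reported 90.9 → residual 0.0 km
A, B, D are mutually consistent (residuals ≈ 0); C is off by 21.7 km.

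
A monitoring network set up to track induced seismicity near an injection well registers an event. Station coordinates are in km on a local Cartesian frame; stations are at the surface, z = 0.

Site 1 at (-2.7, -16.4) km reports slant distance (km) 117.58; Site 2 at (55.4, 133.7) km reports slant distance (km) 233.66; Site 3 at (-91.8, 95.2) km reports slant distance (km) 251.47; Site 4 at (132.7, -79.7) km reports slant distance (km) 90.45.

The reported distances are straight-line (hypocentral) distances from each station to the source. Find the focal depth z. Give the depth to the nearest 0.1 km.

Each station gives a sphere (x−x_i)² + (y−y_i)² + z² = d_i² (stations at z=0).
Subtracting the Site 1 sphere from Site 2 and Site 3: z² cancels, leaving linear equations in x and y:
116.2 x + 300.2 y = -20103.34
-178.2 x + 223.2 y = -32198.07
Solving: x ≈ 65.198, y ≈ -92.203 km (keep extra digits for the depth step; rounded: 65.2, -92.2).
Then from the Site 1 sphere: z² = 117.58² − (x + 2.7)² − (y + 16.4)² with x = 65.198, y = -92.203, so z ≈ 58.897 ≈ 58.9 km.

z ≈ 58.9 km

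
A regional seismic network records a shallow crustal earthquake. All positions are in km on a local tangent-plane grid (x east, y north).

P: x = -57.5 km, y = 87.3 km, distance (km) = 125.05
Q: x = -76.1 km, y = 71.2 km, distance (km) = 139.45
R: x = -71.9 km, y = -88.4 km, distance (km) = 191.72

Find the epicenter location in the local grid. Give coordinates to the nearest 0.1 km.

61.6 km east, 49.2 km north

Circle about each station: (x + 57.5)² + (y − 87.3)² = 125.05²; (x + 76.1)² + (y − 71.2)² = 139.45²; (x + 71.9)² + (y + 88.4)² = 191.72².
Subtracting pairs of circle equations eliminates x²+y² and gives linear equations (the radical axes):
-37.2 x − 32.2 y = -3875.69
-28.8 x − 351.4 y = -19062.43
Solving the 2×2 system: x ≈ 61.6, y ≈ 49.2 km.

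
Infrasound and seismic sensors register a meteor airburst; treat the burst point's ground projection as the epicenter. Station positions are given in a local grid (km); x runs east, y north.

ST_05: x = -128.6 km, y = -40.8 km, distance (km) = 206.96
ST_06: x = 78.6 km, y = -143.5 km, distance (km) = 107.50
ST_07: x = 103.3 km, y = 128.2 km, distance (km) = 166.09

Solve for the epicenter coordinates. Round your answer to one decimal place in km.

Circle about each station: (x + 128.6)² + (y + 40.8)² = 206.96²; (x − 78.6)² + (y + 143.5)² = 107.50²; (x − 103.3)² + (y − 128.2)² = 166.09².
Subtracting the ST_05 equation from the ST_06 and ST_07 equations removes the quadratic terms:
414.4 x − 205.4 y = 39843.80
463.8 x + 338.0 y = 24150.08
Solving the 2×2 system: x ≈ 78.3, y ≈ -36.0 km.
Check against ST_05 (with the unrounded x, y): √((x + 128.6)²+(y + 40.8)²) = 206.96 ≈ 206.96 km. ✓

x ≈ 78.3 km, y ≈ -36.0 km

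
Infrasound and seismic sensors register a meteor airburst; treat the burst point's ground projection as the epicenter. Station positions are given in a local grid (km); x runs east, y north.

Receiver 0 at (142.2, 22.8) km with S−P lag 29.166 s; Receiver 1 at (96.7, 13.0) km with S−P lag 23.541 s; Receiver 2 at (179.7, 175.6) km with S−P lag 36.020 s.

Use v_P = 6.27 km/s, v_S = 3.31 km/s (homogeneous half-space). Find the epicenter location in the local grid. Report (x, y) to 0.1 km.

x ≈ -54.1 km, y ≈ 80.1 km

Distance from S−P lag: d = Δt · v_P v_S / (v_P − v_S) = Δt · (6.27·3.31)/(6.27−3.31) ≈ 7.0114·Δt.
So d_Receiver 0 = 204.49, d_Receiver 1 = 165.06, d_Receiver 2 = 252.55 km.
Circle about each station: (x − 142.2)² + (y − 22.8)² = 204.49²; (x − 96.7)² + (y − 13.0)² = 165.06²; (x − 179.7)² + (y − 175.6)² = 252.55².
Subtracting the Receiver 0 equation from the Receiver 1 and Receiver 2 equations removes the quadratic terms:
-91.0 x − 19.6 y = 3350.57
75.0 x + 305.6 y = 20421.43
Solving the 2×2 system: x ≈ -54.1, y ≈ 80.1 km.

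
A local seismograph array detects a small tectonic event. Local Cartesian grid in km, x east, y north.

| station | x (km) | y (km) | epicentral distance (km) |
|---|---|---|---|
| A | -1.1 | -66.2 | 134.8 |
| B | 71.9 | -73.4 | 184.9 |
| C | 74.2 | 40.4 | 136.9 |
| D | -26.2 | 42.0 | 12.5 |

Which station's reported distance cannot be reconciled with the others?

D

Solve using three stations at a time. Using A, B, C (subtract circle equations pairwise → linear system) gives (x, y) ≈ (-62.1, 54.1).
Distances from that point to each station vs reported:
  A: calculated 134.9 vs reported 134.8 → residual 0.1 km
  B: calculated 185.0 vs reported 184.9 → residual 0.1 km
  C: calculated 137.0 vs reported 136.9 → residual 0.1 km
  D: calculated 37.9 vs reported 12.5 → residual 25.4 km
A, B, C are mutually consistent (residuals ≈ 0); D is off by 25.4 km.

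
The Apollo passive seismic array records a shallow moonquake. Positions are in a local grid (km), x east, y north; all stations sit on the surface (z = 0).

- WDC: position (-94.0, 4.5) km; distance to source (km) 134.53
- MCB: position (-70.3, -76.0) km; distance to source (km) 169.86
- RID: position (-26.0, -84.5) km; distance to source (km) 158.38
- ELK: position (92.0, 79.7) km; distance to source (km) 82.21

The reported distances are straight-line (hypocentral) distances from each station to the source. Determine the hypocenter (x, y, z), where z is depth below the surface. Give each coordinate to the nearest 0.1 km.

Each station gives a sphere (x−x_i)² + (y−y_i)² + z² = d_i² (stations at z=0).
Subtracting the WDC sphere from MCB and RID: z² cancels, leaving linear equations in x and y:
47.4 x − 161.0 y = -8892.26
136.0 x − 178.0 y = -8025.90
Solving: x ≈ 21.596, y ≈ 61.589 km (keep extra digits for the depth step; rounded: 21.6, 61.6).
Then from the WDC sphere: z² = 134.53² − (x + 94.0)² − (y − 4.5)² with x = 21.596, y = 61.589, so z ≈ 38.428 ≈ 38.4 km.
Check against ELK (with the unrounded solution): distance 82.23 ≈ 82.21 km. ✓

x ≈ 21.6 km, y ≈ 61.6 km, depth ≈ 38.4 km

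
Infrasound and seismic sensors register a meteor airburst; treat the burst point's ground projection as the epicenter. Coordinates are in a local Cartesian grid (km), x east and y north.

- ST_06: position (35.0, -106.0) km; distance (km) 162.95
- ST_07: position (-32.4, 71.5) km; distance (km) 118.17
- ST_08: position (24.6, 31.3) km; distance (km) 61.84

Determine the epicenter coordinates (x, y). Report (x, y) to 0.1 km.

Circle about each station: (x − 35.0)² + (y + 106.0)² = 162.95²; (x + 32.4)² + (y − 71.5)² = 118.17²; (x − 24.6)² + (y − 31.3)² = 61.84².
Subtracting pairs of circle equations eliminates x²+y² and gives linear equations (the radical axes):
-134.8 x + 355.0 y = 6289.56
-20.8 x + 274.6 y = 11852.37
Solving the 2×2 system: x ≈ 83.7, y ≈ 49.5 km.
Check against ST_06 (with the unrounded x, y): √((x − 35.0)²+(y + 106.0)²) = 162.95 ≈ 162.95 km. ✓

(83.7, 49.5)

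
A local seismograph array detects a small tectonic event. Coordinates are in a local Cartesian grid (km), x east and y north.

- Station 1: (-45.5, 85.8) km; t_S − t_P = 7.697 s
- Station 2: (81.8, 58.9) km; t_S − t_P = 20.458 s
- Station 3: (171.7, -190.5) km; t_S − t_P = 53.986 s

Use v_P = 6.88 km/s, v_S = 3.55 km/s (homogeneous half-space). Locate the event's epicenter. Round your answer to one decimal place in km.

-43.0 km east, 142.2 km north

Distance from S−P lag: d = Δt · v_P v_S / (v_P − v_S) = Δt · (6.88·3.55)/(6.88−3.55) ≈ 7.3345·Δt.
So d_Station 1 = 56.45, d_Station 2 = 150.05, d_Station 3 = 395.96 km.
Circle about each station: (x + 45.5)² + (y − 85.8)² = 56.45²; (x − 81.8)² + (y − 58.9)² = 150.05²; (x − 171.7)² + (y + 190.5)² = 395.96².
Subtracting the Station 1 equation from the Station 2 and Station 3 equations removes the quadratic terms:
254.6 x − 53.8 y = -18599.84
434.4 x − 552.6 y = -97258.47
Solving the 2×2 system: x ≈ -43.0, y ≈ 142.2 km.
Check against Station 1 (with the unrounded x, y): √((x + 45.5)²+(y − 85.8)²) = 56.45 ≈ 56.45 km. ✓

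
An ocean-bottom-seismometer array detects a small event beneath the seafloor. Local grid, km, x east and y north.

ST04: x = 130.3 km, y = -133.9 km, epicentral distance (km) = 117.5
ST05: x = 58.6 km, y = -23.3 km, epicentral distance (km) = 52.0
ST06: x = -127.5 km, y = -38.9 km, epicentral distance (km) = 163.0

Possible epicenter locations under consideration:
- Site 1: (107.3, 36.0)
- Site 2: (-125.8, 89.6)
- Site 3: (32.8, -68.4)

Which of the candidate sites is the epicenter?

Site 3

For each candidate, compare |candidate − station| to the reported distance:
Site 1: residuals ST04 53.9, ST05 24.7, ST06 83.5 → max 83.5 km
Site 2: residuals ST04 222.4, ST05 164.2, ST06 34.5 → max 222.4 km
Site 3: residuals ST04 0.0, ST05 0.0, ST06 0.0 → max 0.0 km
Only Site 3 has all residuals ≈ 0.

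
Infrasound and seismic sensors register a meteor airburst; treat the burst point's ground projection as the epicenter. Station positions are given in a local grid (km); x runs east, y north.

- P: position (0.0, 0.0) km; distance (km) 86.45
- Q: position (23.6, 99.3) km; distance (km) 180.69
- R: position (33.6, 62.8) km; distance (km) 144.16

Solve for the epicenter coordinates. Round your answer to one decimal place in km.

Circle about each station: x² + y² = 86.45²; (x − 23.6)² + (y − 99.3)² = 180.69²; (x − 33.6)² + (y − 62.8)² = 144.16².
Subtracting the P equation from the Q and R equations removes the quadratic terms:
47.2 x + 198.6 y = -14757.82
67.2 x + 125.6 y = -8235.70
Solving the 2×2 system: x ≈ 29.4, y ≈ -81.3 km.

(29.4, -81.3)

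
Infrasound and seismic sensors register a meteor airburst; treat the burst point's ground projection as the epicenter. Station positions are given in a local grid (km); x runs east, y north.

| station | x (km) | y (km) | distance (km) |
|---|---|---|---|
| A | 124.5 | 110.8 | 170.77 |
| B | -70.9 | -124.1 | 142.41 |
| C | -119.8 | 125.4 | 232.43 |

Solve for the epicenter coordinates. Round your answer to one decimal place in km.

Circle about each station: (x − 124.5)² + (y − 110.8)² = 170.77²; (x + 70.9)² + (y + 124.1)² = 142.41²; (x + 119.8)² + (y − 125.4)² = 232.43².
Subtracting pairs of circle equations eliminates x²+y² and gives linear equations (the radical axes):
-390.8 x − 469.8 y = 1532.51
-488.6 x + 29.2 y = -22561.00
Solving the 2×2 system: x ≈ 43.8, y ≈ -39.7 km.

x ≈ 43.8 km, y ≈ -39.7 km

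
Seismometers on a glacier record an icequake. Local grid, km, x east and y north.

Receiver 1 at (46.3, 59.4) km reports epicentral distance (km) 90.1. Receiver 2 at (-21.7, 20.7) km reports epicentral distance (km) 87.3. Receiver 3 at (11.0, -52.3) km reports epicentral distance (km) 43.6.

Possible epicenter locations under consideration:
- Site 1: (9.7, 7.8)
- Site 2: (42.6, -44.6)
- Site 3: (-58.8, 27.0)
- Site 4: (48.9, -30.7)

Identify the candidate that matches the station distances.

For each candidate, compare |candidate − station| to the reported distance:
Site 1: residuals Receiver 1 26.8, Receiver 2 53.4, Receiver 3 16.5 → max 53.4 km
Site 2: residuals Receiver 1 14.0, Receiver 2 4.3, Receiver 3 11.1 → max 14.0 km
Site 3: residuals Receiver 1 19.9, Receiver 2 49.7, Receiver 3 62.0 → max 62.0 km
Site 4: residuals Receiver 1 0.0, Receiver 2 0.0, Receiver 3 0.0 → max 0.0 km
Only Site 4 has all residuals ≈ 0.

Site 4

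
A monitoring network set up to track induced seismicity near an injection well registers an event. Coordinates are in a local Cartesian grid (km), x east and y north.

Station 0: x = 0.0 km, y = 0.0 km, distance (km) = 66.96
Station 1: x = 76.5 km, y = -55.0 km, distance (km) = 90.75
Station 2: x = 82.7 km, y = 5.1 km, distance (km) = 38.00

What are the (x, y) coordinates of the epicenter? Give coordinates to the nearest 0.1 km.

Circle about each station: x² + y² = 66.96²; (x − 76.5)² + (y + 55.0)² = 90.75²; (x − 82.7)² + (y − 5.1)² = 38.00².
Subtracting the Station 0 equation from the Station 1 and Station 2 equations removes the quadratic terms:
153.0 x − 110.0 y = 5125.33
165.4 x + 10.2 y = 9904.94
Solving the 2×2 system: x ≈ 57.8, y ≈ 33.8 km.

57.8 km east, 33.8 km north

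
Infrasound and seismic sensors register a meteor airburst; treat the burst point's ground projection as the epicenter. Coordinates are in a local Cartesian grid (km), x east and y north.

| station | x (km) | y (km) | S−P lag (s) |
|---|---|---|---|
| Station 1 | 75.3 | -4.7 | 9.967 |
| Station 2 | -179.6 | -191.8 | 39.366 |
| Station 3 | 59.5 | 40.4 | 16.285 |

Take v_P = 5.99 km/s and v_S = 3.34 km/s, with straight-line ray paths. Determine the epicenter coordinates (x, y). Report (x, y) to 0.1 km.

x ≈ 94.7 km, y ≈ -77.4 km

Distance from S−P lag: d = Δt · v_P v_S / (v_P − v_S) = Δt · (5.99·3.34)/(5.99−3.34) ≈ 7.5497·Δt.
So d_Station 1 = 75.25, d_Station 2 = 297.20, d_Station 3 = 122.95 km.
Circle about each station: (x − 75.3)² + (y + 4.7)² = 75.25²; (x + 179.6)² + (y + 191.8)² = 297.20²; (x − 59.5)² + (y − 40.4)² = 122.95².
Subtracting the Station 1 equation from the Station 2 and Station 3 equations removes the quadratic terms:
-509.8 x − 374.2 y = -19314.06
-31.6 x + 90.2 y = -9973.91
Solving the 2×2 system: x ≈ 94.7, y ≈ -77.4 km.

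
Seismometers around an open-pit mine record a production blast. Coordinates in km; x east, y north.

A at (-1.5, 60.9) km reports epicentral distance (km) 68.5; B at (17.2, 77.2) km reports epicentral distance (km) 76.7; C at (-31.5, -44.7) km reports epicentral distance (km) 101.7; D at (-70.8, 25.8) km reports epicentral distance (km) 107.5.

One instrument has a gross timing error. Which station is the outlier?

C

Solve using three stations at a time. Using A, B, D (subtract circle equations pairwise → linear system) gives (x, y) ≈ (34.1, 2.4).
Distances from that point to each station vs reported:
  A: calculated 68.5 vs reported 68.5 → residual 0.0 km
  B: calculated 76.7 vs reported 76.7 → residual 0.0 km
  C: calculated 80.8 vs reported 101.7 → residual 20.9 km
  D: calculated 107.5 vs reported 107.5 → residual 0.0 km
A, B, D are mutually consistent (residuals ≈ 0); C is off by 20.9 km.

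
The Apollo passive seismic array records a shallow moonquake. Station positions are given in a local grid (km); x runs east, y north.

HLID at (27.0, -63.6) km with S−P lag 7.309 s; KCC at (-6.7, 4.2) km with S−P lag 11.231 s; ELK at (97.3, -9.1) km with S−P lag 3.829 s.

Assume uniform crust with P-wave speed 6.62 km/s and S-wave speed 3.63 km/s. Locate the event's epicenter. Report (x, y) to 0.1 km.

Distance from S−P lag: d = Δt · v_P v_S / (v_P − v_S) = Δt · (6.62·3.63)/(6.62−3.63) ≈ 8.0370·Δt.
So d_HLID = 58.74, d_KCC = 90.26, d_ELK = 30.77 km.
Circle about each station: (x − 27.0)² + (y + 63.6)² = 58.74²; (x + 6.7)² + (y − 4.2)² = 90.26²; (x − 97.3)² + (y + 9.1)² = 30.77².
Subtracting the HLID equation from the KCC and ELK equations removes the quadratic terms:
-67.4 x + 135.6 y = -9407.91
140.6 x + 109.0 y = 7279.73
Solving the 2×2 system: x ≈ 76.2, y ≈ -31.5 km.
Check against HLID (with the unrounded x, y): √((x − 27.0)²+(y + 63.6)²) = 58.74 ≈ 58.74 km. ✓

76.2 km east, -31.5 km north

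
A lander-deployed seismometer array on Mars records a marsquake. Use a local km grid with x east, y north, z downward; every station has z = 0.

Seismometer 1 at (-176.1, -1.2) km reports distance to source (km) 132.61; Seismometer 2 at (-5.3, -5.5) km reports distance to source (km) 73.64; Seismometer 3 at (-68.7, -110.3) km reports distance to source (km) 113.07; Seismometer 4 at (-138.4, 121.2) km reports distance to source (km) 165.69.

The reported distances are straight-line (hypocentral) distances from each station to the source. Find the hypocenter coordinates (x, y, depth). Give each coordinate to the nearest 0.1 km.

x ≈ -55.3 km, y ≈ -11.7 km, depth ≈ 53.7 km

Each station gives a sphere (x−x_i)² + (y−y_i)² + z² = d_i² (stations at z=0).
Subtracting the Seismometer 1 sphere from Seismometer 2 and Seismometer 3: z² cancels, leaving linear equations in x and y:
341.6 x − 8.6 y = -18791.75
214.8 x − 218.2 y = -9326.28
Solving: x ≈ -55.306, y ≈ -11.702 km (keep extra digits for the depth step; rounded: -55.3, -11.7).
Then from the Seismometer 1 sphere: z² = 132.61² − (x + 176.1)² − (y + 1.2)² with x = -55.306, y = -11.702, so z ≈ 53.702 ≈ 53.7 km.
Check against Seismometer 4 (with the unrounded solution): distance 165.68 ≈ 165.69 km. ✓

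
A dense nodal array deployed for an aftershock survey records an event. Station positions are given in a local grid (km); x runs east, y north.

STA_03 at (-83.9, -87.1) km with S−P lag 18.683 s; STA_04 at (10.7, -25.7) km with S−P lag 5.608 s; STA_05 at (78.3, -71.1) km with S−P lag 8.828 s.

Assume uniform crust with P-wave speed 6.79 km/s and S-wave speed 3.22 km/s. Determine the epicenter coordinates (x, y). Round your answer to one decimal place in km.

(26.3, -56.3)

Distance from S−P lag: d = Δt · v_P v_S / (v_P − v_S) = Δt · (6.79·3.22)/(6.79−3.22) ≈ 6.1243·Δt.
So d_STA_03 = 114.42, d_STA_04 = 34.35, d_STA_05 = 54.07 km.
Circle about each station: (x + 83.9)² + (y + 87.1)² = 114.42²; (x − 10.7)² + (y + 25.7)² = 34.35²; (x − 78.3)² + (y + 71.1)² = 54.07².
Subtracting the STA_03 equation from the STA_04 and STA_05 equations removes the quadratic terms:
189.2 x + 122.8 y = -1938.63
324.4 x + 32.0 y = 6728.85
Solving the 2×2 system: x ≈ 26.3, y ≈ -56.3 km.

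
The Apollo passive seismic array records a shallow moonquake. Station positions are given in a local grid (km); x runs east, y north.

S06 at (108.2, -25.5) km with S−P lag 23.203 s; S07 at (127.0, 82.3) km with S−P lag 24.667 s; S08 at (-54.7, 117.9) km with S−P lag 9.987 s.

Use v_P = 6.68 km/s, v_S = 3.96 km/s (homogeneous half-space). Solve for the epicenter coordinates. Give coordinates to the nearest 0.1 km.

-108.6 km east, 37.1 km north

Distance from S−P lag: d = Δt · v_P v_S / (v_P − v_S) = Δt · (6.68·3.96)/(6.68−3.96) ≈ 9.7253·Δt.
So d_S06 = 225.66, d_S07 = 239.89, d_S08 = 97.13 km.
Circle about each station: (x − 108.2)² + (y + 25.5)² = 225.66²; (x − 127.0)² + (y − 82.3)² = 239.89²; (x + 54.7)² + (y − 117.9)² = 97.13².
Subtracting pairs of circle equations eliminates x²+y² and gives linear equations (the radical axes):
37.6 x + 215.6 y = 3920.02
-325.8 x + 286.8 y = 46023.21
Solving the 2×2 system: x ≈ -108.6, y ≈ 37.1 km.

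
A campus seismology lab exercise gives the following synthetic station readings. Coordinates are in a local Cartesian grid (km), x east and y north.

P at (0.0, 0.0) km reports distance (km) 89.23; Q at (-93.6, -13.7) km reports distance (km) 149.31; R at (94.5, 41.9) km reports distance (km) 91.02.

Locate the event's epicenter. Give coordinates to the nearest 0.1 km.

x ≈ 15.9 km, y ≈ 87.8 km

Circle about each station: x² + y² = 89.23²; (x + 93.6)² + (y + 13.7)² = 149.31²; (x − 94.5)² + (y − 41.9)² = 91.02².
Subtracting pairs of circle equations eliminates x²+y² and gives linear equations (the radical axes):
-187.2 x − 27.4 y = -5382.83
189.0 x + 83.8 y = 10363.21
Solving the 2×2 system: x ≈ 15.9, y ≈ 87.8 km.
Check against P (with the unrounded x, y): √(x²+y²) = 89.23 ≈ 89.23 km. ✓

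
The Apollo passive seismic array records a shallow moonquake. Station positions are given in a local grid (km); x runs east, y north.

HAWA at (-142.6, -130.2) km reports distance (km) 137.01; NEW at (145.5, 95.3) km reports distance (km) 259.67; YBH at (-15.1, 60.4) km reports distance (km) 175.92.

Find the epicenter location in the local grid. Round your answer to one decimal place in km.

-6.4 km east, -115.3 km north

Circle about each station: (x + 142.6)² + (y + 130.2)² = 137.01²; (x − 145.5)² + (y − 95.3)² = 259.67²; (x + 15.1)² + (y − 60.4)² = 175.92².
Subtracting the HAWA equation from the NEW and YBH equations removes the quadratic terms:
576.2 x + 451.0 y = -55691.23
255.0 x + 381.2 y = -45586.74
Solving the 2×2 system: x ≈ -6.4, y ≈ -115.3 km.
Check against HAWA (with the unrounded x, y): √((x + 142.6)²+(y + 130.2)²) = 137.01 ≈ 137.01 km. ✓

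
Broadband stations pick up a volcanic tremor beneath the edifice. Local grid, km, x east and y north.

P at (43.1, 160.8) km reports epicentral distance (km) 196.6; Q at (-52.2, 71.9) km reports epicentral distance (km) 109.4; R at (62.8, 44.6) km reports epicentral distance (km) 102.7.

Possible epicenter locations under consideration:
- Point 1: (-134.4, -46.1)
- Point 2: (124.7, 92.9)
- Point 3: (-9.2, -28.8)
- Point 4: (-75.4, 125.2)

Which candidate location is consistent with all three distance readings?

For each candidate, compare |candidate − station| to the reported distance:
Point 1: residuals P 76.0, Q 34.4, R 114.4 → max 114.4 km
Point 2: residuals P 90.4, Q 68.7, R 24.2 → max 90.4 km
Point 3: residuals P 0.1, Q 0.1, R 0.1 → max 0.1 km
Point 4: residuals P 72.9, Q 51.3, R 57.3 → max 72.9 km
Only Point 3 has all residuals ≈ 0.

Point 3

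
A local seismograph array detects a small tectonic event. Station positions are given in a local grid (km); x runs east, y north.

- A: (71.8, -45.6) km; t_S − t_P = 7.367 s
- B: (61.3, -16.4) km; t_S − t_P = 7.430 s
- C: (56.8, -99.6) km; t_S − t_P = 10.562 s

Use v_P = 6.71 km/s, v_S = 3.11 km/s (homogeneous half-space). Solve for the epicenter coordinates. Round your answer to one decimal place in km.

Distance from S−P lag: d = Δt · v_P v_S / (v_P − v_S) = Δt · (6.71·3.11)/(6.71−3.11) ≈ 5.7967·Δt.
So d_A = 42.70, d_B = 43.07, d_C = 61.22 km.
Circle about each station: (x − 71.8)² + (y + 45.6)² = 42.70²; (x − 61.3)² + (y + 16.4)² = 43.07²; (x − 56.8)² + (y + 99.6)² = 61.22².
Subtracting the A equation from the B and C equations removes the quadratic terms:
-21.0 x + 58.4 y = -3239.68
-30.0 x − 108.0 y = 3987.20
Solving the 2×2 system: x ≈ 29.1, y ≈ -45.0 km.

29.1 km east, -45.0 km north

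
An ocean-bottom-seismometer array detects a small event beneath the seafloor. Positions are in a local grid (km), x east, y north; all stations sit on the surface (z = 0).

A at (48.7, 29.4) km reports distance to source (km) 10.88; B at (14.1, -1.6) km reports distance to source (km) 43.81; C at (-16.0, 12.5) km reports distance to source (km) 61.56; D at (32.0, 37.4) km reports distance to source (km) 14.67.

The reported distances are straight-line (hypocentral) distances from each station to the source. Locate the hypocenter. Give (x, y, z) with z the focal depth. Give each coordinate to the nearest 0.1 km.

(42.1, 31.0, 8.5)

Each station gives a sphere (x−x_i)² + (y−y_i)² + z² = d_i² (stations at z=0).
Subtracting the A sphere from B and C: z² cancels, leaving linear equations in x and y:
-69.2 x − 62.0 y = -4835.62
-129.4 x − 33.8 y = -6495.06
Solving: x ≈ 42.093, y ≈ 31.013 km (keep extra digits for the depth step; rounded: 42.1, 31.0).
Then from the A sphere: z² = 10.88² − (x − 48.7)² − (y − 29.4)² with x = 42.093, y = 31.013, so z ≈ 8.492 ≈ 8.5 km.
Check against D (with the unrounded solution): distance 14.66 ≈ 14.67 km. ✓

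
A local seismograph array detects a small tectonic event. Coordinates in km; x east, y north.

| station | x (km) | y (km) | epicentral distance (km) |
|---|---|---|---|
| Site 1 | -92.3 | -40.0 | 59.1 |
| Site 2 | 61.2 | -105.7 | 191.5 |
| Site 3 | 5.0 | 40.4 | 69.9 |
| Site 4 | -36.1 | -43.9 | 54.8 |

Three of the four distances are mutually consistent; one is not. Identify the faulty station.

Solve using three stations at a time. Using Site 1, Site 3, Site 4 (subtract circle equations pairwise → linear system) gives (x, y) ≈ (-56.4, 7.0).
Distances from that point to each station vs reported:
  Site 1: calculated 59.1 vs reported 59.1 → residual 0.0 km
  Site 2: calculated 162.9 vs reported 191.5 → residual 28.6 km
  Site 3: calculated 69.9 vs reported 69.9 → residual 0.0 km
  Site 4: calculated 54.8 vs reported 54.8 → residual 0.0 km
Site 1, Site 3, Site 4 are mutually consistent (residuals ≈ 0); Site 2 is off by 28.6 km.

Site 2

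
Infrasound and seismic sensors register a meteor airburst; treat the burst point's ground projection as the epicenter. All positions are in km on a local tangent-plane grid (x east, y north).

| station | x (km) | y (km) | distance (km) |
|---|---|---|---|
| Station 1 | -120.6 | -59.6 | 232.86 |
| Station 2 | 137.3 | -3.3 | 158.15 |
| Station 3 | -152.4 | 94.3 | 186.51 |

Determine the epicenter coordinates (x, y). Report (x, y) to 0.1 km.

32.9 km east, 115.5 km north

Circle about each station: (x + 120.6)² + (y + 59.6)² = 232.86²; (x − 137.3)² + (y + 3.3)² = 158.15²; (x + 152.4)² + (y − 94.3)² = 186.51².
Subtracting pairs of circle equations eliminates x²+y² and gives linear equations (the radical axes):
515.8 x + 112.6 y = 29978.02
-63.6 x + 307.8 y = 33459.53
Solving the 2×2 system: x ≈ 32.9, y ≈ 115.5 km.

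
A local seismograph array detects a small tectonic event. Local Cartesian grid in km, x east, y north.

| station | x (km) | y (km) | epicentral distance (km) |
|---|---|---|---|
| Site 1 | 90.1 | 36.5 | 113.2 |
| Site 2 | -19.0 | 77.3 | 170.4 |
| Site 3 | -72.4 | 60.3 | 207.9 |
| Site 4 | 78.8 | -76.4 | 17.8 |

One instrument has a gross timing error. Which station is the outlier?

Site 3

Solve using three stations at a time. Using Site 1, Site 2, Site 4 (subtract circle equations pairwise → linear system) gives (x, y) ≈ (61.3, -73.0).
Distances from that point to each station vs reported:
  Site 1: calculated 113.2 vs reported 113.2 → residual 0.0 km
  Site 2: calculated 170.4 vs reported 170.4 → residual 0.0 km
  Site 3: calculated 188.8 vs reported 207.9 → residual 19.1 km
  Site 4: calculated 17.8 vs reported 17.8 → residual 0.0 km
Site 1, Site 2, Site 4 are mutually consistent (residuals ≈ 0); Site 3 is off by 19.1 km.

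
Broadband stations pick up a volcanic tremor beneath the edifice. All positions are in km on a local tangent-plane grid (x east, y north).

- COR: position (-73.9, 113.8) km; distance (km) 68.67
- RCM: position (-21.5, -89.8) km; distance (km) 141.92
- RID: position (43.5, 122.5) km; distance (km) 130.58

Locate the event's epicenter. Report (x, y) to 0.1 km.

-62.4 km east, 46.1 km north

Circle about each station: (x + 73.9)² + (y − 113.8)² = 68.67²; (x + 21.5)² + (y + 89.8)² = 141.92²; (x − 43.5)² + (y − 122.5)² = 130.58².
Subtracting pairs of circle equations eliminates x²+y² and gives linear equations (the radical axes):
104.8 x − 407.2 y = -25311.08
234.8 x + 17.4 y = -13848.72
Solving the 2×2 system: x ≈ -62.4, y ≈ 46.1 km.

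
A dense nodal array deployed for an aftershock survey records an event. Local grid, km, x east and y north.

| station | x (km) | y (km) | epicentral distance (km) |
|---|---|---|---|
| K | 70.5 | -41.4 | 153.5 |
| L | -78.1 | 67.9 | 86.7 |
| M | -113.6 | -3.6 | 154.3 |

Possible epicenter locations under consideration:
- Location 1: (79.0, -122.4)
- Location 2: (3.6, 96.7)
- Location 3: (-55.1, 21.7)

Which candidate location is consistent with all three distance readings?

For each candidate, compare |candidate − station| to the reported distance:
Location 1: residuals K 72.1, L 160.1, M 72.0 → max 160.1 km
Location 2: residuals K 0.0, L 0.1, M 0.0 → max 0.1 km
Location 3: residuals K 12.9, L 35.1, M 90.6 → max 90.6 km
Only Location 2 has all residuals ≈ 0.

Location 2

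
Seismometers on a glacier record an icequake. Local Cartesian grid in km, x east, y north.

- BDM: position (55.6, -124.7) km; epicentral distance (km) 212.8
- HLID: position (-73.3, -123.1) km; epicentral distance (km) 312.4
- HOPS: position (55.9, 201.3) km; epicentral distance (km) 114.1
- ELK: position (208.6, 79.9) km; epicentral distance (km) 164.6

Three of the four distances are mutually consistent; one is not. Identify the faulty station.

Solve using three stations at a time. Using BDM, HOPS, ELK (subtract circle equations pairwise → linear system) gives (x, y) ≈ (44.2, 87.8).
Distances from that point to each station vs reported:
  BDM: calculated 212.8 vs reported 212.8 → residual 0.0 km
  HLID: calculated 241.4 vs reported 312.4 → residual 71.0 km
  HOPS: calculated 114.1 vs reported 114.1 → residual 0.0 km
  ELK: calculated 164.6 vs reported 164.6 → residual 0.0 km
BDM, HOPS, ELK are mutually consistent (residuals ≈ 0); HLID is off by 71.0 km.

HLID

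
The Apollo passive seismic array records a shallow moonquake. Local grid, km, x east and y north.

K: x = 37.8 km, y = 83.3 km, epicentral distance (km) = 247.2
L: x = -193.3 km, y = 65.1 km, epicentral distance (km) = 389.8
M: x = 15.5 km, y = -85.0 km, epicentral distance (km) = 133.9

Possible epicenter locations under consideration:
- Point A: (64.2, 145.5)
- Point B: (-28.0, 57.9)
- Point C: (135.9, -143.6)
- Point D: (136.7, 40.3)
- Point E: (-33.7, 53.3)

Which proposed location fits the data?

Point C

For each candidate, compare |candidate − station| to the reported distance:
Point A: residuals K 179.6, L 120.0, M 101.7 → max 179.6 km
Point B: residuals K 176.7, L 224.3, M 15.5 → max 224.3 km
Point C: residuals K 0.0, L 0.0, M 0.0 → max 0.0 km
Point D: residuals K 139.4, L 58.9, M 40.4 → max 139.4 km
Point E: residuals K 169.7, L 229.8, M 12.9 → max 229.8 km
Only Point C has all residuals ≈ 0.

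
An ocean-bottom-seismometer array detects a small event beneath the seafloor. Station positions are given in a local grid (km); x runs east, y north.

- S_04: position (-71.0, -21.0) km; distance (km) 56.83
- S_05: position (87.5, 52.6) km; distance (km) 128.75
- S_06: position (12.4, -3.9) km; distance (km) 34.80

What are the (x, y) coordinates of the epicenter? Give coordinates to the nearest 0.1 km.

Circle about each station: (x + 71.0)² + (y + 21.0)² = 56.83²; (x − 87.5)² + (y − 52.6)² = 128.75²; (x − 12.4)² + (y + 3.9)² = 34.80².
Subtracting the S_04 equation from the S_05 and S_06 equations removes the quadratic terms:
317.0 x + 147.2 y = -8405.90
166.8 x + 34.2 y = -3294.42
Solving the 2×2 system: x ≈ -14.4, y ≈ -26.1 km.

(-14.4, -26.1)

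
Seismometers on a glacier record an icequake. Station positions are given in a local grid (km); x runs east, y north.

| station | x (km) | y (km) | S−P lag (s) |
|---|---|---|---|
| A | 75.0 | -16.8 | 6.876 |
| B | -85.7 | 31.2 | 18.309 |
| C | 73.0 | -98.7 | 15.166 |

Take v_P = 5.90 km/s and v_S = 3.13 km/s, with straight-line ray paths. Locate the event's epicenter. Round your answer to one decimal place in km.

Distance from S−P lag: d = Δt · v_P v_S / (v_P − v_S) = Δt · (5.90·3.13)/(5.90−3.13) ≈ 6.6668·Δt.
So d_A = 45.84, d_B = 122.06, d_C = 101.11 km.
Circle about each station: (x − 75.0)² + (y + 16.8)² = 45.84²; (x + 85.7)² + (y − 31.2)² = 122.06²; (x − 73.0)² + (y + 98.7)² = 101.11².
Subtracting pairs of circle equations eliminates x²+y² and gives linear equations (the radical axes):
-321.4 x + 96.0 y = -10386.65
-4.0 x − 163.8 y = 1041.52
Solving the 2×2 system: x ≈ 30.2, y ≈ -7.1 km.
Check against A (with the unrounded x, y): √((x − 75.0)²+(y + 16.8)²) = 45.84 ≈ 45.84 km. ✓

30.2 km east, -7.1 km north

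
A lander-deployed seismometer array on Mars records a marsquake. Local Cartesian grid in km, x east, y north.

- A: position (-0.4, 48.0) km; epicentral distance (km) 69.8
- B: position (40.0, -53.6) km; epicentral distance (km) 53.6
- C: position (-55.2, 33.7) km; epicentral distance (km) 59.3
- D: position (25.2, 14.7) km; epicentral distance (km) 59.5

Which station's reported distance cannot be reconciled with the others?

B

Solve using three stations at a time. Using A, C, D (subtract circle equations pairwise → linear system) gives (x, y) ≈ (-25.0, -17.4).
Distances from that point to each station vs reported:
  A: calculated 69.8 vs reported 69.8 → residual 0.0 km
  B: calculated 74.4 vs reported 53.6 → residual 20.8 km
  C: calculated 59.4 vs reported 59.3 → residual 0.1 km
  D: calculated 59.6 vs reported 59.5 → residual 0.1 km
A, C, D are mutually consistent (residuals ≈ 0); B is off by 20.8 km.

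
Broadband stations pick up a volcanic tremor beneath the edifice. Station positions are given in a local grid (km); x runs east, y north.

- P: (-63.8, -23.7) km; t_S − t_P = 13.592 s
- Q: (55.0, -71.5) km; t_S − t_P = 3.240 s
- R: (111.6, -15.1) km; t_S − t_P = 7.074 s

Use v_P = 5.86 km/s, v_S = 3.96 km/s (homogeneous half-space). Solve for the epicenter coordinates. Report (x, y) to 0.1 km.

Distance from S−P lag: d = Δt · v_P v_S / (v_P − v_S) = Δt · (5.86·3.96)/(5.86−3.96) ≈ 12.2135·Δt.
So d_P = 166.01, d_Q = 39.57, d_R = 86.40 km.
Circle about each station: (x + 63.8)² + (y + 23.7)² = 166.01²; (x − 55.0)² + (y + 71.5)² = 39.57²; (x − 111.6)² + (y + 15.1)² = 86.40².
Subtracting the P equation from the Q and R equations removes the quadratic terms:
237.6 x − 95.6 y = 29498.66
350.8 x + 17.2 y = 28144.80
Solving the 2×2 system: x ≈ 85.0, y ≈ -97.3 km.

(85.0, -97.3)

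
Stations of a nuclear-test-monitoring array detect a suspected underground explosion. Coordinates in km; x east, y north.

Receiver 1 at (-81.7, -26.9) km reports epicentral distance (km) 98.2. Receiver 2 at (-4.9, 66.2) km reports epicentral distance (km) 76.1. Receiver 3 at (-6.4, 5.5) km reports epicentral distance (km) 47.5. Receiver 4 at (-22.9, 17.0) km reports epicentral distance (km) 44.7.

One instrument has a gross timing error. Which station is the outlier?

Receiver 3

Solve using three stations at a time. Using Receiver 1, Receiver 2, Receiver 4 (subtract circle equations pairwise → linear system) gives (x, y) ≈ (14.5, -7.3).
Distances from that point to each station vs reported:
  Receiver 1: calculated 98.2 vs reported 98.2 → residual 0.0 km
  Receiver 2: calculated 76.0 vs reported 76.1 → residual 0.1 km
  Receiver 3: calculated 24.5 vs reported 47.5 → residual 23.0 km
  Receiver 4: calculated 44.6 vs reported 44.7 → residual 0.1 km
Receiver 1, Receiver 2, Receiver 4 are mutually consistent (residuals ≈ 0); Receiver 3 is off by 23.0 km.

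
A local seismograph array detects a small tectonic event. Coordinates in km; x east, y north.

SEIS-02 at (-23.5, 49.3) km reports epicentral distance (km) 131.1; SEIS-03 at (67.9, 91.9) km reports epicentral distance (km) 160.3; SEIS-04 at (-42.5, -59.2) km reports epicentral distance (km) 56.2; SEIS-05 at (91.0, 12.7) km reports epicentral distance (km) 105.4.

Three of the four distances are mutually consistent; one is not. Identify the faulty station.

SEIS-02

Solve using three stations at a time. Using SEIS-03, SEIS-04, SEIS-05 (subtract circle equations pairwise → linear system) gives (x, y) ≈ (13.7, -59.0).
Distances from that point to each station vs reported:
  SEIS-02: calculated 114.5 vs reported 131.1 → residual 16.6 km
  SEIS-03: calculated 160.3 vs reported 160.3 → residual 0.0 km
  SEIS-04: calculated 56.2 vs reported 56.2 → residual 0.0 km
  SEIS-05: calculated 105.4 vs reported 105.4 → residual 0.0 km
SEIS-03, SEIS-04, SEIS-05 are mutually consistent (residuals ≈ 0); SEIS-02 is off by 16.6 km.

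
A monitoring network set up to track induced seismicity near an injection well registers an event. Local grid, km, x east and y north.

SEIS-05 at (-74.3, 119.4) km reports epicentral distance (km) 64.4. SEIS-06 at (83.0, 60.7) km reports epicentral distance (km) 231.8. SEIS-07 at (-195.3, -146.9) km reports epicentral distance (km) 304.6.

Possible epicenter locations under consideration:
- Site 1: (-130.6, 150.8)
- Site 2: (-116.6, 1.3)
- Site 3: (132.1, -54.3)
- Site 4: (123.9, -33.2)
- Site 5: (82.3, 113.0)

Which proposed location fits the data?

Site 1

For each candidate, compare |candidate − station| to the reported distance:
Site 1: residuals SEIS-05 0.1, SEIS-06 0.0, SEIS-07 0.0 → max 0.1 km
Site 2: residuals SEIS-05 61.0, SEIS-06 23.5, SEIS-07 136.8 → max 136.8 km
Site 3: residuals SEIS-05 205.4, SEIS-06 106.8, SEIS-07 35.6 → max 205.4 km
Site 4: residuals SEIS-05 185.7, SEIS-06 129.4, SEIS-07 34.2 → max 185.7 km
Site 5: residuals SEIS-05 92.3, SEIS-06 179.5, SEIS-07 75.7 → max 179.5 km
Only Site 1 has all residuals ≈ 0.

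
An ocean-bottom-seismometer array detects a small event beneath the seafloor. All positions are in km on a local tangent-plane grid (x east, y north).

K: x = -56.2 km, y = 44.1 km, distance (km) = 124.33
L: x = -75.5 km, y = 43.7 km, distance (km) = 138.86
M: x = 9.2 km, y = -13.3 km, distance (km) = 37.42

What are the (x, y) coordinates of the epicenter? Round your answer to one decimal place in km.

(35.0, -40.4)

Circle about each station: (x + 56.2)² + (y − 44.1)² = 124.33²; (x + 75.5)² + (y − 43.7)² = 138.86²; (x − 9.2)² + (y + 13.3)² = 37.42².
Subtracting pairs of circle equations eliminates x²+y² and gives linear equations (the radical axes):
-38.6 x − 0.8 y = -1317.46
130.8 x − 114.8 y = 9215.97
Solving the 2×2 system: x ≈ 35.0, y ≈ -40.4 km.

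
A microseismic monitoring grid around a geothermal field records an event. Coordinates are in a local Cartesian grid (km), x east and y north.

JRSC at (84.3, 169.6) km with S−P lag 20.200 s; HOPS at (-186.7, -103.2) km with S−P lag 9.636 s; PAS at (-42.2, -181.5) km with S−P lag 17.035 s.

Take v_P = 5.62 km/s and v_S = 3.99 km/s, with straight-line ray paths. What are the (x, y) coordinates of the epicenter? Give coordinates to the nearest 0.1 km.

-153.0 km east, 25.0 km north

Distance from S−P lag: d = Δt · v_P v_S / (v_P − v_S) = Δt · (5.62·3.99)/(5.62−3.99) ≈ 13.7569·Δt.
So d_JRSC = 277.89, d_HOPS = 132.56, d_PAS = 234.35 km.
Circle about each station: (x − 84.3)² + (y − 169.6)² = 277.89²; (x + 186.7)² + (y + 103.2)² = 132.56²; (x + 42.2)² + (y + 181.5)² = 234.35².
Subtracting the JRSC equation from the HOPS and PAS equations removes the quadratic terms:
-542.0 x − 545.6 y = 69287.18
-253.0 x − 702.2 y = 21155.37
Solving the 2×2 system: x ≈ -153.0, y ≈ 25.0 km.
Check against JRSC (with the unrounded x, y): √((x − 84.3)²+(y − 169.6)²) = 277.89 ≈ 277.89 km. ✓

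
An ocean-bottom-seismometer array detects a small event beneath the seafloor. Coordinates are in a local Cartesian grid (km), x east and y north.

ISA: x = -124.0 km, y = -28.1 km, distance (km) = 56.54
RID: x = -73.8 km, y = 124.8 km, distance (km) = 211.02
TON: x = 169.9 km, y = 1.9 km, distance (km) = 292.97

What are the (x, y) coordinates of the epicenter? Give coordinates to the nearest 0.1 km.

Circle about each station: (x + 124.0)² + (y + 28.1)² = 56.54²; (x + 73.8)² + (y − 124.8)² = 211.02²; (x − 169.9)² + (y − 1.9)² = 292.97².
Subtracting the ISA equation from the RID and TON equations removes the quadratic terms:
100.4 x + 305.8 y = -36476.80
587.8 x + 60.0 y = -69930.64
Solving the 2×2 system: x ≈ -110.5, y ≈ -83.0 km.
Check against ISA (with the unrounded x, y): √((x + 124.0)²+(y + 28.1)²) = 56.54 ≈ 56.54 km. ✓

(-110.5, -83.0)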